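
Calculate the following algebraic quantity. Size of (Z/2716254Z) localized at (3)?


3-primary part: 2716254=3^10*46
Size=3^10=59049


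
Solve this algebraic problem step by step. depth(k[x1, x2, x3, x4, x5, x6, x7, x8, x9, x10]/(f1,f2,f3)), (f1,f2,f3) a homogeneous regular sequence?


depth(R)=10
depth(R/I)=10-3=7


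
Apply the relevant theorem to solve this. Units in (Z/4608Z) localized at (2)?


Local ring = Z/512Z.
phi(512) = 2^8*(2-1) = 256


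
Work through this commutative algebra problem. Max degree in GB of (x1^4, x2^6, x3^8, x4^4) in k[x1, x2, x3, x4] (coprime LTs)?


Pure powers, coprime LTs => already GB.
Degrees: 4, 6, 8, 4
Max=8


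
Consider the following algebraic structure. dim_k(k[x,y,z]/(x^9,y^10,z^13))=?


Basis: x^iy^jz^k, i<9,j<10,k<13
9*10*13=1170


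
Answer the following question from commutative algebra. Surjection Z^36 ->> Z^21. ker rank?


rank(ker) = 36-21 = 15


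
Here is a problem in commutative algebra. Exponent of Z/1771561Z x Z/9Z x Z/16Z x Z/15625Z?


Exponent = lcm of the cyclic orders; pairwise coprime => product.
11^6*3^2*2^4*5^6=1771561*9*16*15625=3986012250000


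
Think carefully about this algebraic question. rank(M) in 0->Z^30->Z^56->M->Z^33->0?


Alt sum=0:
(-1)^0*30 + (-1)^1*56 + (-1)^2*? + (-1)^3*33=0
rank(M)=59


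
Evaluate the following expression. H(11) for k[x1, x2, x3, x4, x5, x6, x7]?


C(d+n-1,n-1)=C(17,6)=12376


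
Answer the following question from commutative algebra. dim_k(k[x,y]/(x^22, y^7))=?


Basis: x^i*y^j, i<22, j<7
22*7=154


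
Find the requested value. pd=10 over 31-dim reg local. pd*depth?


pd+depth=31
depth=31-10=21
pd*depth=10*21=210


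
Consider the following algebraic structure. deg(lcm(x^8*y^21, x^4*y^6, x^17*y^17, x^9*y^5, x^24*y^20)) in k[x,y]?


lcm = componentwise max:
x: max(8,4,17,9,24)=24
y: max(21,6,17,5,20)=21
Total=24+21=45


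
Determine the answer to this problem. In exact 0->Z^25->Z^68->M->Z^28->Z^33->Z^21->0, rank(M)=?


Alt sum=0:
(-1)^0*25 + (-1)^1*68 + (-1)^2*? + (-1)^3*28 + (-1)^4*33 + (-1)^5*21=0
rank(M)=59


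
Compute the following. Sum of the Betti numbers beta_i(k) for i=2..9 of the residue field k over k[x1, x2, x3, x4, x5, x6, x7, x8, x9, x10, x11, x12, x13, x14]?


Koszul resolution: beta_i(k)=C(n,i), n=14
C(14,2)=91, C(14,3)=364, C(14,4)=1001, C(14,5)=2002, C(14,6)=3003, C(14,7)=3432, C(14,8)=3003, C(14,9)=2002
Sum=14898


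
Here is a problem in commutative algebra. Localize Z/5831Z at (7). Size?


7-primary part: 5831=7^3*17
Size=7^3=343


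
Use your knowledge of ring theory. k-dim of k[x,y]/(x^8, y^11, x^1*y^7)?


k[x,y]/I, I = (x^8, y^11, x^1*y^7)
Rect: 8x11=88. Corner: (8-1)x(11-7)=28.
dim = 88-28 = 60


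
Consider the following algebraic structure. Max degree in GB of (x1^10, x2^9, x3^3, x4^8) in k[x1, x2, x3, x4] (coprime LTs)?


Pure powers, coprime LTs => already GB.
Degrees: 10, 9, 3, 8
Max=10


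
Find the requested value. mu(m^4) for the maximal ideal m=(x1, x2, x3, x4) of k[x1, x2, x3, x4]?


Graded Nakayama: mu(m^d) = dim_k (m^d/m^(d+1)) = #degree-4 monomials in 4 vars
C(n+d-1,d)=C(7,4)=35


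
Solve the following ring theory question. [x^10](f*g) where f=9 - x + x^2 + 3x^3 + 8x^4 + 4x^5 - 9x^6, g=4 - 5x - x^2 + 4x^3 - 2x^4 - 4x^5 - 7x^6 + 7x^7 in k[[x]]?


[x^10] = sum a_i*b_j, i+j=10
  3*7=21
  8*-7=-56
  4*-4=-16
  -9*-2=18
Sum=-33


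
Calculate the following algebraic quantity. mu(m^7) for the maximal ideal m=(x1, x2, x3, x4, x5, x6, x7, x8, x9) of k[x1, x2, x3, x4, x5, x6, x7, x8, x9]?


Graded Nakayama: mu(m^d) = dim_k (m^d/m^(d+1)) = #degree-7 monomials in 9 vars
C(n+d-1,d)=C(15,7)=6435


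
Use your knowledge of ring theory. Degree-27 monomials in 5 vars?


C(d+n-1,n-1)=C(31,4)=31465


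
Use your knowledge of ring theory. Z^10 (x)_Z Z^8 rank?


rank(M(x)N) = rank(M)*rank(N)
10*8 = 80


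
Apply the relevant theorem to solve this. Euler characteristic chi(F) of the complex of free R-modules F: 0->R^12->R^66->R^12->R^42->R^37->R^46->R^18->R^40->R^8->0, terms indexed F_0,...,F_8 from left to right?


chi = sum (-1)^i * rank:
(-1)^0*12=12
(-1)^1*66=-66
(-1)^2*12=12
(-1)^3*42=-42
(-1)^4*37=37
(-1)^5*46=-46
(-1)^6*18=18
(-1)^7*40=-40
(-1)^8*8=8
chi=-107


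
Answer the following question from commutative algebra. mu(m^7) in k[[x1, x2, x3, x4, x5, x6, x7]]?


C(n+d-1,d)=C(13,7)=1716


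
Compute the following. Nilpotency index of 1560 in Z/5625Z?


1560^k mod 5625:
k=1: 1560
k=2: 3600
k=3: 2250
k=4: 0
First zero at k = 4


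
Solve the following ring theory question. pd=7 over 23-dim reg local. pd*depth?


pd+depth=23
depth=23-7=16
pd*depth=7*16=112


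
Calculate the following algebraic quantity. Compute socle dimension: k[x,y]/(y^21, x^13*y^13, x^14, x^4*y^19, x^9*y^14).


Socle = ann(m) = span of standard monomials u with x*u, y*u in I (staircase corners).
Minimal generators: x^14, x^13*y^13, x^9*y^14, x^4*y^19, y^21
Corners: x^3y^20, x^8y^18, x^12y^13, x^13y^12
Socle dim=4


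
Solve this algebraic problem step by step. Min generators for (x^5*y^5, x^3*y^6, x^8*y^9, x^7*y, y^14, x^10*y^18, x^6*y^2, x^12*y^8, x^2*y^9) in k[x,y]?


Remove redundant (divisible by others).
x^10*y^18 redundant.
x^12*y^8 redundant.
x^8*y^9 redundant.
Min: x^7*y, x^6*y^2, x^5*y^5, x^3*y^6, x^2*y^9, y^14
Count=6


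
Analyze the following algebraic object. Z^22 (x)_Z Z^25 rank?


rank(M(x)N) = rank(M)*rank(N)
22*25 = 550


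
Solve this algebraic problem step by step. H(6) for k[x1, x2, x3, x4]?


C(d+n-1,n-1)=C(9,3)=84


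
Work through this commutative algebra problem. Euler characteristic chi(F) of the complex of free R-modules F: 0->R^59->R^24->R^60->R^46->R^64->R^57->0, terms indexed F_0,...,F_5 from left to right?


chi = sum (-1)^i * rank:
(-1)^0*59=59
(-1)^1*24=-24
(-1)^2*60=60
(-1)^3*46=-46
(-1)^4*64=64
(-1)^5*57=-57
chi=56


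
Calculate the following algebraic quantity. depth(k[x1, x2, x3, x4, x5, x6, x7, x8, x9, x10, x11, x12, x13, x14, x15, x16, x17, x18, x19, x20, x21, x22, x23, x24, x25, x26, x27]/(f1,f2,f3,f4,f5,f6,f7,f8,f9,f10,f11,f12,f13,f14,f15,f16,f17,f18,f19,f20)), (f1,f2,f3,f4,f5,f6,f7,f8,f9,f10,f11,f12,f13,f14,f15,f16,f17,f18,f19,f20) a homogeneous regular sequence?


depth(R)=27
depth(R/I)=27-20=7


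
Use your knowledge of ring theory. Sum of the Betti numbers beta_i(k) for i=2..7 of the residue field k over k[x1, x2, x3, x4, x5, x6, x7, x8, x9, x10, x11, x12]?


Koszul resolution: beta_i(k)=C(n,i), n=12
C(12,2)=66, C(12,3)=220, C(12,4)=495, C(12,5)=792, C(12,6)=924, C(12,7)=792
Sum=3289


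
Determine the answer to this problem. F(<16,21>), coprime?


gcd(16,21)=1 => F=ab-a-b=16*21-16-21=336-37=299


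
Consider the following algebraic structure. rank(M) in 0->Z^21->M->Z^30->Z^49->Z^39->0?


Alt sum=0:
(-1)^0*21 + (-1)^1*? + (-1)^2*30 + (-1)^3*49 + (-1)^4*39=0
rank(M)=41


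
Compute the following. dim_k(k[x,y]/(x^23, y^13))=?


Basis: x^i*y^j, i<23, j<13
23*13=299


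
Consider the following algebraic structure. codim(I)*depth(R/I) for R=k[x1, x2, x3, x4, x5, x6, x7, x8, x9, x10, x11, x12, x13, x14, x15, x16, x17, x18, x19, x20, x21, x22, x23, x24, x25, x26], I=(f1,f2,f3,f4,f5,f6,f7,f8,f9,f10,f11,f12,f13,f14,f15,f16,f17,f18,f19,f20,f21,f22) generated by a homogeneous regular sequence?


codim=22, depth=dim(R/I)=26-22=4
Product=22*4=88


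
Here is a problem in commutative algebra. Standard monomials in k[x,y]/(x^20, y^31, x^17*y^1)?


k[x,y]/I, I = (x^20, y^31, x^17*y^1)
Rect: 20x31=620. Corner: (20-17)x(31-1)=90.
dim = 620-90 = 530


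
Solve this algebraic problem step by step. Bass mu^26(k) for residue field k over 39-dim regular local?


C(n,i)=C(39,26)=8122425444


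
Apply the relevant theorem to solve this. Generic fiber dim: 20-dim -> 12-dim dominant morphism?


dim(fiber)=dim(X)-dim(Y)=20-12=8


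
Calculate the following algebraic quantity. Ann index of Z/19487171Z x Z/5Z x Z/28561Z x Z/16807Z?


Exponent = lcm of the cyclic orders; pairwise coprime => product.
11^7*5^1*13^4*7^5=19487171*5*28561*16807=46771619696386585


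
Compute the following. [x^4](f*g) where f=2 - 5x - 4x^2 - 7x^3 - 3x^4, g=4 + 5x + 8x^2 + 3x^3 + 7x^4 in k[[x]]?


[x^4] = sum a_i*b_j, i+j=4
  2*7=14
  -5*3=-15
  -4*8=-32
  -7*5=-35
  -3*4=-12
Sum=-80


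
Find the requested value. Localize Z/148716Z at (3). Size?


3-primary part: 148716=3^7*68
Size=3^7=2187


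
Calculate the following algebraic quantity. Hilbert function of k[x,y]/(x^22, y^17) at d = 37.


k[x,y], I = (x^22, y^17), d = 37
Need i < 22 and d-i < 17.
Range: 21 <= i <= 21.
H(37) = 1


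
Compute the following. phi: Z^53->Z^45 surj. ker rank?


rank(ker) = 53-45 = 8


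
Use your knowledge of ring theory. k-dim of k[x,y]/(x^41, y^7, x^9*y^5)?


k[x,y]/I, I = (x^41, y^7, x^9*y^5)
Rect: 41x7=287. Corner: (41-9)x(7-5)=64.
dim = 287-64 = 223


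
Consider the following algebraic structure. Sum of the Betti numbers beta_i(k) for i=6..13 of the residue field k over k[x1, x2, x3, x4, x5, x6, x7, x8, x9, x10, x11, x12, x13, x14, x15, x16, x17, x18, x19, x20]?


Koszul resolution: beta_i(k)=C(n,i), n=20
C(20,6)=38760, C(20,7)=77520, C(20,8)=125970, C(20,9)=167960, C(20,10)=184756, C(20,11)=167960, C(20,12)=125970, C(20,13)=77520
Sum=966416


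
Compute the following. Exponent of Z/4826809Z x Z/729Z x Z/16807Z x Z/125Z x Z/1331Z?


Exponent = lcm of the cyclic orders; pairwise coprime => product.
13^6*3^6*7^5*5^3*11^3=4826809*729*16807*125*1331=9839338703323754625


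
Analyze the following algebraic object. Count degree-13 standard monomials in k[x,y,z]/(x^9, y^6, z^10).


Need i<9, j<6, k<10 with i+j+k=13.
For each i, j ranges over max(0,13-i-9)..min(5,13-i):
  i=0: j in [4,5] -> 2
  i=1: j in [3,5] -> 3
  i=2: j in [2,5] -> 4
  i=3: j in [1,5] -> 5
  i=4: j in [0,5] -> 6
  i=5: j in [0,5] -> 6
  i=6: j in [0,5] -> 6
  i=7: j in [0,5] -> 6
  i=8: j in [0,5] -> 6
H(13) = 2+3+4+5+6+6+6+6+6 = 44


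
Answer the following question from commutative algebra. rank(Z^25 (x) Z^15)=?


rank(M(x)N) = rank(M)*rank(N)
25*15 = 375


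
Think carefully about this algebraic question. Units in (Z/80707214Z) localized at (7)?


Local ring = Z/40353607Z.
phi(40353607) = 7^8*(7-1) = 34588806


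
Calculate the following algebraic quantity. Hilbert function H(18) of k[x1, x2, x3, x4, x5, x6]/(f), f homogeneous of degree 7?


C(23,5)-C(16,5)=33649-4368=29281


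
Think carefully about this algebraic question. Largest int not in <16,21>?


gcd(16,21)=1 => F=ab-a-b=16*21-16-21=336-37=299


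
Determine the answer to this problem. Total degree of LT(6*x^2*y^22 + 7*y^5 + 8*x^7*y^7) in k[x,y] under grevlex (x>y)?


LT: 6*x^2*y^22
deg_x=2, deg_y=22
Total=2+22=24


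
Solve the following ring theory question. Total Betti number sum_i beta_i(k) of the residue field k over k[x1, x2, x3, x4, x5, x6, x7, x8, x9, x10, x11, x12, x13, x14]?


Koszul resolution: beta_i(k)=C(n,i), n=14
sum_i C(14,i) = 2^14 = 16384


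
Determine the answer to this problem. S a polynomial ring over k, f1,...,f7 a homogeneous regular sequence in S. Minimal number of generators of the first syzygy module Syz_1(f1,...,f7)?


Regular sequence => Koszul complex is the minimal free resolution.
Syz_1 minimally generated by Koszul relations f_i*e_j - f_j*e_i (i<j): mu(Syz_1) = beta_2 = C(m,2) = m(m-1)/2
m=7
7*6/2 = 21


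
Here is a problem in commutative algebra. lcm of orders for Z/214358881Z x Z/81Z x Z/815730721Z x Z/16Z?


Exponent = lcm of the cyclic orders; pairwise coprime => product.
11^8*3^4*13^8*2^4=214358881*81*815730721*16=226617425417944628496


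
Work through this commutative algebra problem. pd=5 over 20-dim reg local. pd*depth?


pd+depth=20
depth=20-5=15
pd*depth=5*15=75


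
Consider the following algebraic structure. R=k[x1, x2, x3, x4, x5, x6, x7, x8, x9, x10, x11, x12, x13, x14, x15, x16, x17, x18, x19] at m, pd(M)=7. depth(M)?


pd+depth=depth(R)=19
depth=19-7=12


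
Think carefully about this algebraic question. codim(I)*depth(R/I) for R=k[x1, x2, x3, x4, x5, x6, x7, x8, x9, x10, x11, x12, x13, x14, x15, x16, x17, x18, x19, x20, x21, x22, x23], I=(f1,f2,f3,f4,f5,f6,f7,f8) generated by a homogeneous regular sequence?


codim=8, depth=dim(R/I)=23-8=15
Product=8*15=120


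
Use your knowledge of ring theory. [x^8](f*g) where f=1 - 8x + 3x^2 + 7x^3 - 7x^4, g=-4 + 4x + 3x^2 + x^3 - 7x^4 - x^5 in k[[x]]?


[x^8] = sum a_i*b_j, i+j=8
  7*-1=-7
  -7*-7=49
Sum=42


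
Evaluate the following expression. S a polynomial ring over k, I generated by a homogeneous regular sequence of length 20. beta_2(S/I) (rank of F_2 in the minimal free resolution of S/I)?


Regular sequence => Koszul complex is the minimal free resolution.
Syz_1 minimally generated by Koszul relations f_i*e_j - f_j*e_i (i<j): mu(Syz_1) = beta_2 = C(m,2) = m(m-1)/2
m=20
20*19/2 = 190


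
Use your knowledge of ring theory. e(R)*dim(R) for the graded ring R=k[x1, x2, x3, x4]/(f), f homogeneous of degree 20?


e(R)=deg(f)=20, dim(R)=4-1=3
e*dim=20*3=60


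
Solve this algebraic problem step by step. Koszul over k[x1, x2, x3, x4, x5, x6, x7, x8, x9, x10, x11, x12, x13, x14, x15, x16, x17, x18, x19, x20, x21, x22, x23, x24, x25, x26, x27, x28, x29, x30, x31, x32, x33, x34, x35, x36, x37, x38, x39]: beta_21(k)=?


C(n,i)=C(39,21)=62359143990


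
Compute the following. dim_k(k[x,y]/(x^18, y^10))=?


Basis: x^i*y^j, i<18, j<10
18*10=180


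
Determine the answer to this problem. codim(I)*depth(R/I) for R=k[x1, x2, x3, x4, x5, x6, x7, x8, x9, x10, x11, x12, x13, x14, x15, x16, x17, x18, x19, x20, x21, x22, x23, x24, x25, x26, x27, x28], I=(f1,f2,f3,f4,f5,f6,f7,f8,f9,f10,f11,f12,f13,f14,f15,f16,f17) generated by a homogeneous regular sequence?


codim=17, depth=dim(R/I)=28-17=11
Product=17*11=187


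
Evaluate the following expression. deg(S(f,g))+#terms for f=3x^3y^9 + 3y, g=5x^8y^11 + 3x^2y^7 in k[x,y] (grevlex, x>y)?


LT(f)=3x^3y^9, LT(g)=5x^8y^11
lcm(LM)=x^8y^11
S(f,g) (scaled by 15 to clear denominators) = 5x^5y^2*f - 3*g = -9x^2y^7 + 15x^5y^3
2 terms, deg 9.
9+2=11


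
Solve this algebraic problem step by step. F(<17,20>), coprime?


gcd(17,20)=1 => F=ab-a-b=17*20-17-20=340-37=303


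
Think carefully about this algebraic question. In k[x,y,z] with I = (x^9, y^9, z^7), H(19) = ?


Need i<9, j<9, k<7 with i+j+k=19.
For each i, j ranges over max(0,19-i-6)..min(8,19-i):
  i=0: j in [13,8] -> 0
  i=1: j in [12,8] -> 0
  i=2: j in [11,8] -> 0
  i=3: j in [10,8] -> 0
  i=4: j in [9,8] -> 0
  i=5: j in [8,8] -> 1
  i=6: j in [7,8] -> 2
  i=7: j in [6,8] -> 3
  i=8: j in [5,8] -> 4
H(19) = 0+0+0+0+0+1+2+3+4 = 10


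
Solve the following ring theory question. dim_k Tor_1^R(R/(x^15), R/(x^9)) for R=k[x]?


Tor_1(R/I,R/J)=(I cap J)/IJ=(x^15)/(x^24)
dim=24-15=min(15,9)=9


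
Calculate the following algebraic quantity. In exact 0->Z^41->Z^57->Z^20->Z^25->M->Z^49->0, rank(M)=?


Alt sum=0:
(-1)^0*41 + (-1)^1*57 + (-1)^2*20 + (-1)^3*25 + (-1)^4*? + (-1)^5*49=0
rank(M)=70


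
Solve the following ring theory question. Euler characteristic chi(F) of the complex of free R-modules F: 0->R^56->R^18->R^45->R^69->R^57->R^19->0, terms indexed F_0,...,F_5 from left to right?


chi = sum (-1)^i * rank:
(-1)^0*56=56
(-1)^1*18=-18
(-1)^2*45=45
(-1)^3*69=-69
(-1)^4*57=57
(-1)^5*19=-19
chi=52


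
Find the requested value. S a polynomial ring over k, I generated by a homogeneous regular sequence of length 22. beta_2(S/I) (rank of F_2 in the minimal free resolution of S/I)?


Regular sequence => Koszul complex is the minimal free resolution.
Syz_1 minimally generated by Koszul relations f_i*e_j - f_j*e_i (i<j): mu(Syz_1) = beta_2 = C(m,2) = m(m-1)/2
m=22
22*21/2 = 231


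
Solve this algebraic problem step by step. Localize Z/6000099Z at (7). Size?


7-primary part: 6000099=7^6*51
Size=7^6=117649


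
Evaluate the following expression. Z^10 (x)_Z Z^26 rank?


rank(M(x)N) = rank(M)*rank(N)
10*26 = 260


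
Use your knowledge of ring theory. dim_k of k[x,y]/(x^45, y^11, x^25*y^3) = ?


k[x,y]/I, I = (x^45, y^11, x^25*y^3)
Rect: 45x11=495. Corner: (45-25)x(11-3)=160.
dim = 495-160 = 335


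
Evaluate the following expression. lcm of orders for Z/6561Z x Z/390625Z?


Exponent = lcm of the cyclic orders; pairwise coprime => product.
3^8*5^8=6561*390625=2562890625


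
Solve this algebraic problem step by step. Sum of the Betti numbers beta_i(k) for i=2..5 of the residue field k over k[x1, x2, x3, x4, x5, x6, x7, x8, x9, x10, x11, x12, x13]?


Koszul resolution: beta_i(k)=C(n,i), n=13
C(13,2)=78, C(13,3)=286, C(13,4)=715, C(13,5)=1287
Sum=2366


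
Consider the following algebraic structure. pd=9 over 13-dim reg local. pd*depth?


pd+depth=13
depth=13-9=4
pd*depth=9*4=36


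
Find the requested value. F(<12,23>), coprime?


gcd(12,23)=1 => F=ab-a-b=12*23-12-23=276-35=241


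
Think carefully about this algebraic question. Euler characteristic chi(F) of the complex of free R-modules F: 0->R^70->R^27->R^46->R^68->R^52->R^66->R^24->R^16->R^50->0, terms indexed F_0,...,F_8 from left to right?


chi = sum (-1)^i * rank:
(-1)^0*70=70
(-1)^1*27=-27
(-1)^2*46=46
(-1)^3*68=-68
(-1)^4*52=52
(-1)^5*66=-66
(-1)^6*24=24
(-1)^7*16=-16
(-1)^8*50=50
chi=65


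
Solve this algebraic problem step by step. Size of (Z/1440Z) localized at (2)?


2-primary part: 1440=2^5*45
Size=2^5=32


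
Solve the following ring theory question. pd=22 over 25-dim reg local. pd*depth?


pd+depth=25
depth=25-22=3
pd*depth=22*3=66


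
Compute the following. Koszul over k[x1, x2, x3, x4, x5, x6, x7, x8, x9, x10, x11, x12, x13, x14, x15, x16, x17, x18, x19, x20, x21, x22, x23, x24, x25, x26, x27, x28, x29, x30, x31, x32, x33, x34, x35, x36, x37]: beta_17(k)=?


C(n,i)=C(37,17)=15905368710


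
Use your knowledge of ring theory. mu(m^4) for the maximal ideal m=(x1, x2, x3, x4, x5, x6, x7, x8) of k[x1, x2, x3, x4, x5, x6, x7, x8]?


Graded Nakayama: mu(m^d) = dim_k (m^d/m^(d+1)) = #degree-4 monomials in 8 vars
C(n+d-1,d)=C(11,4)=330


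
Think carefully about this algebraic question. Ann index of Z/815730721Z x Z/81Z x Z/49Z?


Exponent = lcm of the cyclic orders; pairwise coprime => product.
13^8*3^4*7^2=815730721*81*49=3237635231649


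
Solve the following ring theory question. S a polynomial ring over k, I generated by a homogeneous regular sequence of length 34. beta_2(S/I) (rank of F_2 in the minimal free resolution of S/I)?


Regular sequence => Koszul complex is the minimal free resolution.
Syz_1 minimally generated by Koszul relations f_i*e_j - f_j*e_i (i<j): mu(Syz_1) = beta_2 = C(m,2) = m(m-1)/2
m=34
34*33/2 = 561


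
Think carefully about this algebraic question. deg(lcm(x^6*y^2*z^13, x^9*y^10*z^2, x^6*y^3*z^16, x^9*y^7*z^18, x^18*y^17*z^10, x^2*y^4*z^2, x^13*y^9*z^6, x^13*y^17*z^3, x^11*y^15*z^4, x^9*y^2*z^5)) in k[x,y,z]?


lcm = componentwise max:
x: max(6,9,6,9,18,2,13,13,11,9)=18
y: max(2,10,3,7,17,4,9,17,15,2)=17
z: max(13,2,16,18,10,2,6,3,4,5)=18
Total=18+17+18=53


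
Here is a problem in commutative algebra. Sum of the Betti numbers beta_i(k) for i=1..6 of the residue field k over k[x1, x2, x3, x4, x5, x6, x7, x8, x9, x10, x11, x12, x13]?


Koszul resolution: beta_i(k)=C(n,i), n=13
C(13,1)=13, C(13,2)=78, C(13,3)=286, C(13,4)=715, C(13,5)=1287, C(13,6)=1716
Sum=4095


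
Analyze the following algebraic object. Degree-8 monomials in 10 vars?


C(d+n-1,n-1)=C(17,9)=24310


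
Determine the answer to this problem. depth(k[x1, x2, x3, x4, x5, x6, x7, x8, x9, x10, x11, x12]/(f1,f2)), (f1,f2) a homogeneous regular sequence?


depth(R)=12
depth(R/I)=12-2=10


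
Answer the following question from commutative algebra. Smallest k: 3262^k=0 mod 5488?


3262^k mod 5488:
k=1: 3262
k=2: 4900
k=3: 2744
k=4: 0
First zero at k = 4


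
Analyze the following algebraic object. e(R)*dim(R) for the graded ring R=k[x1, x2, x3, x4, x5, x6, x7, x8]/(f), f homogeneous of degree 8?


e(R)=deg(f)=8, dim(R)=8-1=7
e*dim=8*7=56


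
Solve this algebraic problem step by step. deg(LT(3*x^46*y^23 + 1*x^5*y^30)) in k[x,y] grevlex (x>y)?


LT: 3*x^46*y^23
deg_x=46, deg_y=23
Total=46+23=69


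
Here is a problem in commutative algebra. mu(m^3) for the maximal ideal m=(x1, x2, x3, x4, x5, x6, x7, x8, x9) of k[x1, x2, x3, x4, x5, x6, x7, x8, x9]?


Graded Nakayama: mu(m^d) = dim_k (m^d/m^(d+1)) = #degree-3 monomials in 9 vars
C(n+d-1,d)=C(11,3)=165


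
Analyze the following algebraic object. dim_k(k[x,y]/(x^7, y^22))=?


Basis: x^i*y^j, i<7, j<22
7*22=154


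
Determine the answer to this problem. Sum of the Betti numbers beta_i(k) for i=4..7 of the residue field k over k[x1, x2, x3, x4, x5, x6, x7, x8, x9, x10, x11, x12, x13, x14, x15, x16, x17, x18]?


Koszul resolution: beta_i(k)=C(n,i), n=18
C(18,4)=3060, C(18,5)=8568, C(18,6)=18564, C(18,7)=31824
Sum=62016


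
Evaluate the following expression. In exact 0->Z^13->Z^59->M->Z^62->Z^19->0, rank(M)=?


Alt sum=0:
(-1)^0*13 + (-1)^1*59 + (-1)^2*? + (-1)^3*62 + (-1)^4*19=0
rank(M)=89


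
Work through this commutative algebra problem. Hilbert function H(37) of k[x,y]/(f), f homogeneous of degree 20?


H(t)=d for t>=d-1.
d=20, t=37
H(37)=20


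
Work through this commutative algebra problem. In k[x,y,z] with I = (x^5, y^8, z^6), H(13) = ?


Need i<5, j<8, k<6 with i+j+k=13.
For each i, j ranges over max(0,13-i-5)..min(7,13-i):
  i=0: j in [8,7] -> 0
  i=1: j in [7,7] -> 1
  i=2: j in [6,7] -> 2
  i=3: j in [5,7] -> 3
  i=4: j in [4,7] -> 4
H(13) = 0+1+2+3+4 = 10


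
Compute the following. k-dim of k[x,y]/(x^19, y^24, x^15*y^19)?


k[x,y]/I, I = (x^19, y^24, x^15*y^19)
Rect: 19x24=456. Corner: (19-15)x(24-19)=20.
dim = 456-20 = 436


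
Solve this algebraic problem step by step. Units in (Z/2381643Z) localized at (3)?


Local ring = Z/19683Z.
phi(19683) = 3^8*(3-1) = 13122


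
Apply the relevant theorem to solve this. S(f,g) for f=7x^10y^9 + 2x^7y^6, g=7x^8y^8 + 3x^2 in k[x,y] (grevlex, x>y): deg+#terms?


LT(f)=7x^10y^9, LT(g)=7x^8y^8
lcm(LM)=x^10y^9
S(f,g) (scaled by 49 to clear denominators) = 7*f - 7x^2y*g = 14x^7y^6 - 21x^4y
2 terms, deg 13.
13+2=15


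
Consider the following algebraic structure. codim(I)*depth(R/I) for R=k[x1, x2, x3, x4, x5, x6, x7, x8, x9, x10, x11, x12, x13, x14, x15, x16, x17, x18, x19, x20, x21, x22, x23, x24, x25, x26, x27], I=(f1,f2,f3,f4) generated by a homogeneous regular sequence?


codim=4, depth=dim(R/I)=27-4=23
Product=4*23=92


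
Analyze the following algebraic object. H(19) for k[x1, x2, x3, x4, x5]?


C(d+n-1,n-1)=C(23,4)=8855


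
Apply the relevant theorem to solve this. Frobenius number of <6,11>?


gcd(6,11)=1 => F=ab-a-b=6*11-6-11=66-17=49


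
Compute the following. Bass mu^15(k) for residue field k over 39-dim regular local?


C(n,i)=C(39,15)=25140840660


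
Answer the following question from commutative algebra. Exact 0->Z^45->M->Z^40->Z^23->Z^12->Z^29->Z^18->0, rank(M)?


Alt sum=0:
(-1)^0*45 + (-1)^1*? + (-1)^2*40 + (-1)^3*23 + (-1)^4*12 + (-1)^5*29 + (-1)^6*18=0
rank(M)=63


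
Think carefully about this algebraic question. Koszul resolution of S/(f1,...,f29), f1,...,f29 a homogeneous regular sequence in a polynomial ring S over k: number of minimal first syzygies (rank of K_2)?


Regular sequence => Koszul complex is the minimal free resolution.
Syz_1 minimally generated by Koszul relations f_i*e_j - f_j*e_i (i<j): mu(Syz_1) = beta_2 = C(m,2) = m(m-1)/2
m=29
29*28/2 = 406


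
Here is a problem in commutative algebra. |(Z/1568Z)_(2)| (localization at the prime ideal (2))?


2-primary part: 1568=2^5*49
Size=2^5=32


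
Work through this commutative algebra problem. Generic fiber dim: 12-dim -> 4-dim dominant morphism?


dim(fiber)=dim(X)-dim(Y)=12-4=8


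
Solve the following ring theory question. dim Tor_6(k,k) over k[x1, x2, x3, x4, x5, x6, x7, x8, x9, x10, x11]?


Koszul: C(n,i)=C(11,6)=462


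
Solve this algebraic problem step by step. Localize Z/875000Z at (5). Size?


5-primary part: 875000=5^6*56
Size=5^6=15625


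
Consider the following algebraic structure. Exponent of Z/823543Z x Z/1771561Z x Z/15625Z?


Exponent = lcm of the cyclic orders; pairwise coprime => product.
7^7*11^6*5^6=823543*1771561*15625=22796197822234375


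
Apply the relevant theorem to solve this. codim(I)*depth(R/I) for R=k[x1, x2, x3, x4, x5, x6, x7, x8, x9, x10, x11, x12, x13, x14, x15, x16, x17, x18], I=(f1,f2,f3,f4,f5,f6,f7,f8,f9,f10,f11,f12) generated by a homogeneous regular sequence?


codim=12, depth=dim(R/I)=18-12=6
Product=12*6=72


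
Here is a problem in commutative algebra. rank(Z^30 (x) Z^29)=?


rank(M(x)N) = rank(M)*rank(N)
30*29 = 870


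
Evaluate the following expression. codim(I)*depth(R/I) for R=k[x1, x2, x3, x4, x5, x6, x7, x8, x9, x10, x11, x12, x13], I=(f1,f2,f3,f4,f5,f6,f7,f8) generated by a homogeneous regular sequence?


codim=8, depth=dim(R/I)=13-8=5
Product=8*5=40


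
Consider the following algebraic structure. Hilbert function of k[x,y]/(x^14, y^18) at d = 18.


k[x,y], I = (x^14, y^18), d = 18
Need i < 14 and d-i < 18.
Range: 1 <= i <= 13.
H(18) = 13


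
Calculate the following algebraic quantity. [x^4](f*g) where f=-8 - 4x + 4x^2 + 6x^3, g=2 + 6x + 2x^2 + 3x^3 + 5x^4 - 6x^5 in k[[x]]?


[x^4] = sum a_i*b_j, i+j=4
  -8*5=-40
  -4*3=-12
  4*2=8
  6*6=36
Sum=-8


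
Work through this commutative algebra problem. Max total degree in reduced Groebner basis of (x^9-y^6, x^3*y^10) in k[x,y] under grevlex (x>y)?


LT(f1)=x^9, LT(f2)=x^3y^10, lcm=x^9y^10
S(f1,f2) = y^10*f1 - x^6*f2 = -y^16
Reduced GB = {f1, f2, y^16}; degrees 9, 13, 16
Max = 16


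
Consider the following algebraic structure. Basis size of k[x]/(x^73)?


Basis: 1,x,...,x^72
dim=73


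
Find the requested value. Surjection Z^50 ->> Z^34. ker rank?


rank(ker) = 50-34 = 16


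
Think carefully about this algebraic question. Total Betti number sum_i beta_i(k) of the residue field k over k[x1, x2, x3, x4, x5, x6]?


Koszul resolution: beta_i(k)=C(n,i), n=6
sum_i C(6,i) = 2^6 = 64


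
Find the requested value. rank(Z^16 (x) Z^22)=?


rank(M(x)N) = rank(M)*rank(N)
16*22 = 352


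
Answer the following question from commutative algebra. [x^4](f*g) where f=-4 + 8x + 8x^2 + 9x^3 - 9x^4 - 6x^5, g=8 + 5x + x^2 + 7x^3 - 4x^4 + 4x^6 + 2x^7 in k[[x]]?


[x^4] = sum a_i*b_j, i+j=4
  -4*-4=16
  8*7=56
  8*1=8
  9*5=45
  -9*8=-72
Sum=53


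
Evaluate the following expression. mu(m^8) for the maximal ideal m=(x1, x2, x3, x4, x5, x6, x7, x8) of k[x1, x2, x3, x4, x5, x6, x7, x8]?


Graded Nakayama: mu(m^d) = dim_k (m^d/m^(d+1)) = #degree-8 monomials in 8 vars
C(n+d-1,d)=C(15,8)=6435


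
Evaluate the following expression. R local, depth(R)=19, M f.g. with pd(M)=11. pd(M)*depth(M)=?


pd+depth=19
depth=19-11=8
pd*depth=11*8=88


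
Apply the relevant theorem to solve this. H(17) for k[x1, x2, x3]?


C(d+n-1,n-1)=C(19,2)=171


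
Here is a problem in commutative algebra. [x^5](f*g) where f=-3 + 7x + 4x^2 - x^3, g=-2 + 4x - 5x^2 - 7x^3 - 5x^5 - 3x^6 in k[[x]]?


[x^5] = sum a_i*b_j, i+j=5
  -3*-5=15
  4*-7=-28
  -1*-5=5
Sum=-8


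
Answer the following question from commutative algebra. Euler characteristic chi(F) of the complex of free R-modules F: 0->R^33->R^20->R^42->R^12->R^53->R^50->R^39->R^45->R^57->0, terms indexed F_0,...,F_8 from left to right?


chi = sum (-1)^i * rank:
(-1)^0*33=33
(-1)^1*20=-20
(-1)^2*42=42
(-1)^3*12=-12
(-1)^4*53=53
(-1)^5*50=-50
(-1)^6*39=39
(-1)^7*45=-45
(-1)^8*57=57
chi=97


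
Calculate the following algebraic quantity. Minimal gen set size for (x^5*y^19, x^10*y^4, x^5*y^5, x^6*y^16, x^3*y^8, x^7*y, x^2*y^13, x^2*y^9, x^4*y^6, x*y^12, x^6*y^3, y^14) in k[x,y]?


Remove redundant (divisible by others).
x^2*y^13 redundant.
x^10*y^4 redundant.
x^6*y^16 redundant.
x^5*y^19 redundant.
Min: x^7*y, x^6*y^3, x^5*y^5, x^4*y^6, x^3*y^8, x^2*y^9, x*y^12, y^14
Count=8


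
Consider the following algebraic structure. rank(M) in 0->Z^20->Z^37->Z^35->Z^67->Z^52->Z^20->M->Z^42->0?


Alt sum=0:
(-1)^0*20 + (-1)^1*37 + (-1)^2*35 + (-1)^3*67 + (-1)^4*52 + (-1)^5*20 + (-1)^6*? + (-1)^7*42=0
rank(M)=59


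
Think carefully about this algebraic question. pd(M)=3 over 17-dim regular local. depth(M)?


pd+depth=depth(R)=17
depth=17-3=14


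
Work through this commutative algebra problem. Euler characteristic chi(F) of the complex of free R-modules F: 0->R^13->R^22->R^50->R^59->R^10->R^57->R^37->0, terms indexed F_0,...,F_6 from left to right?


chi = sum (-1)^i * rank:
(-1)^0*13=13
(-1)^1*22=-22
(-1)^2*50=50
(-1)^3*59=-59
(-1)^4*10=10
(-1)^5*57=-57
(-1)^6*37=37
chi=-28


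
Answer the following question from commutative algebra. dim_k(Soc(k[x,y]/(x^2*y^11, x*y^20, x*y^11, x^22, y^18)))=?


Socle = ann(m) = span of standard monomials u with x*u, y*u in I (staircase corners).
Redundant generators: x^2*y^11, x*y^20
Minimal generators: x^22, x*y^11, y^18
Corners: y^17, x^21y^10
Socle dim=2


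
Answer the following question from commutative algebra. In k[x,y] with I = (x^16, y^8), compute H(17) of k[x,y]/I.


k[x,y], I = (x^16, y^8), d = 17
Need i < 16 and d-i < 8.
Range: 10 <= i <= 15.
H(17) = 6


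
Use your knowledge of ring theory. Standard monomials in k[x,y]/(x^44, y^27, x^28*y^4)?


k[x,y]/I, I = (x^44, y^27, x^28*y^4)
Rect: 44x27=1188. Corner: (44-28)x(27-4)=368.
dim = 1188-368 = 820


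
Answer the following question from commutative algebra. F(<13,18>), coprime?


gcd(13,18)=1 => F=ab-a-b=13*18-13-18=234-31=203


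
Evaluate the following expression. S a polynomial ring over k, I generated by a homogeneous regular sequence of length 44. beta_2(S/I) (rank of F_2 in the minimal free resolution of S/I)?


Regular sequence => Koszul complex is the minimal free resolution.
Syz_1 minimally generated by Koszul relations f_i*e_j - f_j*e_i (i<j): mu(Syz_1) = beta_2 = C(m,2) = m(m-1)/2
m=44
44*43/2 = 946


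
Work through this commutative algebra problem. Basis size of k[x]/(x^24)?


Basis: 1,x,...,x^23
dim=24


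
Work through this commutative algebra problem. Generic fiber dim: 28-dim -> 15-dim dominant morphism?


dim(fiber)=dim(X)-dim(Y)=28-15=13


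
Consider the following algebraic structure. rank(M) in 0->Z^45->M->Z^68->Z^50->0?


Alt sum=0:
(-1)^0*45 + (-1)^1*? + (-1)^2*68 + (-1)^3*50=0
rank(M)=63


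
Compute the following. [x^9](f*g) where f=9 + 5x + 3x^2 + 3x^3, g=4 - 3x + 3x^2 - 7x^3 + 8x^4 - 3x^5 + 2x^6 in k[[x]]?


[x^9] = sum a_i*b_j, i+j=9
  3*2=6
Sum=6


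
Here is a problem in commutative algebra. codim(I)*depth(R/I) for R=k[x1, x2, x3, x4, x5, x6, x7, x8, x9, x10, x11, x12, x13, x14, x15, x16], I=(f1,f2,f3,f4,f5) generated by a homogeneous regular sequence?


codim=5, depth=dim(R/I)=16-5=11
Product=5*11=55


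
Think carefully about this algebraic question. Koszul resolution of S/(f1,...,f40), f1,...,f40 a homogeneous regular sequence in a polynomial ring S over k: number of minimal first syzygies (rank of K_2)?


Regular sequence => Koszul complex is the minimal free resolution.
Syz_1 minimally generated by Koszul relations f_i*e_j - f_j*e_i (i<j): mu(Syz_1) = beta_2 = C(m,2) = m(m-1)/2
m=40
40*39/2 = 780


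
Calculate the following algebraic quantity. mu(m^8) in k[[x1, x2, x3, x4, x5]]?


C(n+d-1,d)=C(12,8)=495


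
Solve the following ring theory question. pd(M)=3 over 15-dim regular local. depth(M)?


pd+depth=depth(R)=15
depth=15-3=12


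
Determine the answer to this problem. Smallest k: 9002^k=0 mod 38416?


9002^k mod 38416:
k=1: 9002
k=2: 16660
k=3: 35672
k=4: 0
First zero at k = 4


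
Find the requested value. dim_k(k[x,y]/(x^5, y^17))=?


Basis: x^i*y^j, i<5, j<17
5*17=85


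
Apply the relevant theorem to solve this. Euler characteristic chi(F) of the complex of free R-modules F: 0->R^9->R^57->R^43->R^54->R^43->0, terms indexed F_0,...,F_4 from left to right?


chi = sum (-1)^i * rank:
(-1)^0*9=9
(-1)^1*57=-57
(-1)^2*43=43
(-1)^3*54=-54
(-1)^4*43=43
chi=-16


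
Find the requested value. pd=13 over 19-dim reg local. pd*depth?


pd+depth=19
depth=19-13=6
pd*depth=13*6=78


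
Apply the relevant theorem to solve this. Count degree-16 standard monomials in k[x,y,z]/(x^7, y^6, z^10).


Need i<7, j<6, k<10 with i+j+k=16.
For each i, j ranges over max(0,16-i-9)..min(5,16-i):
  i=0: j in [7,5] -> 0
  i=1: j in [6,5] -> 0
  i=2: j in [5,5] -> 1
  i=3: j in [4,5] -> 2
  i=4: j in [3,5] -> 3
  i=5: j in [2,5] -> 4
  i=6: j in [1,5] -> 5
H(16) = 0+0+1+2+3+4+5 = 15


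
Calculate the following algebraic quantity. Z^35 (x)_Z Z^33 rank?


rank(M(x)N) = rank(M)*rank(N)
35*33 = 1155


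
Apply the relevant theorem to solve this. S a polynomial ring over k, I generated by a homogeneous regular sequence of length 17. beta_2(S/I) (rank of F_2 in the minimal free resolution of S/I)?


Regular sequence => Koszul complex is the minimal free resolution.
Syz_1 minimally generated by Koszul relations f_i*e_j - f_j*e_i (i<j): mu(Syz_1) = beta_2 = C(m,2) = m(m-1)/2
m=17
17*16/2 = 136


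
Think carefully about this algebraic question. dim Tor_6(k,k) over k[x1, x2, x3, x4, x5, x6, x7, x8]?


Koszul: C(n,i)=C(8,6)=28


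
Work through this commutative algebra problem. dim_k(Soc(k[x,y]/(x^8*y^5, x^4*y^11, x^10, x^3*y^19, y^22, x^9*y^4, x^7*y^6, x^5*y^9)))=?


Socle = ann(m) = span of standard monomials u with x*u, y*u in I (staircase corners).
Minimal generators: x^10, x^9*y^4, x^8*y^5, x^7*y^6, x^5*y^9, x^4*y^11, x^3*y^19, y^22
Corners: x^2y^21, x^3y^18, x^4y^10, x^6y^8, x^7y^5, x^8y^4, x^9y^3
Socle dim=7


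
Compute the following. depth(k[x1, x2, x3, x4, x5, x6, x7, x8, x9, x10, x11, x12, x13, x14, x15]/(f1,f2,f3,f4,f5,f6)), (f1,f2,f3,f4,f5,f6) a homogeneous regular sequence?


depth(R)=15
depth(R/I)=15-6=9


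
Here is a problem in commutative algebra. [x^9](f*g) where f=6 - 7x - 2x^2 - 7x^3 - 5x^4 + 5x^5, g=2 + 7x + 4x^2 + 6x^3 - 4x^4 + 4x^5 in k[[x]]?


[x^9] = sum a_i*b_j, i+j=9
  -5*4=-20
  5*-4=-20
Sum=-40


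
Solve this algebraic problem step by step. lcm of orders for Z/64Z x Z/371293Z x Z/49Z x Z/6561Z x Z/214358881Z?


Exponent = lcm of the cyclic orders; pairwise coprime => product.
2^6*13^5*7^2*3^8*11^8=64*371293*49*6561*214358881=1637586821090254402368


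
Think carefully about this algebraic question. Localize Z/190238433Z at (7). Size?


7-primary part: 190238433=7^8*33
Size=7^8=5764801


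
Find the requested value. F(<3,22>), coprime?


gcd(3,22)=1 => F=ab-a-b=3*22-3-22=66-25=41


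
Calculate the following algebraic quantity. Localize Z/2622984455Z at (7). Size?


7-primary part: 2622984455=7^9*65
Size=7^9=40353607


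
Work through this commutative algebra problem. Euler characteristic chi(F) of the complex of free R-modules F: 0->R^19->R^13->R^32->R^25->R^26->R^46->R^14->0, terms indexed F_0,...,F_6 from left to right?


chi = sum (-1)^i * rank:
(-1)^0*19=19
(-1)^1*13=-13
(-1)^2*32=32
(-1)^3*25=-25
(-1)^4*26=26
(-1)^5*46=-46
(-1)^6*14=14
chi=7


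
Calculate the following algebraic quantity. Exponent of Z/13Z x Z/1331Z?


Exponent = lcm of the cyclic orders; pairwise coprime => product.
13^1*11^3=13*1331=17303


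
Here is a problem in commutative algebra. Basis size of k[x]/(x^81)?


Basis: 1,x,...,x^80
dim=81


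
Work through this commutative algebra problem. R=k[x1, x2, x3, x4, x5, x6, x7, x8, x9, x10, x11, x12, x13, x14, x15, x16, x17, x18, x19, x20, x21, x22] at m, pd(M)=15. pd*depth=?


pd+depth=22
depth=22-15=7
pd*depth=15*7=105


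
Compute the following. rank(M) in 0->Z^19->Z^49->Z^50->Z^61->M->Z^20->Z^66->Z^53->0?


Alt sum=0:
(-1)^0*19 + (-1)^1*49 + (-1)^2*50 + (-1)^3*61 + (-1)^4*? + (-1)^5*20 + (-1)^6*66 + (-1)^7*53=0
rank(M)=48


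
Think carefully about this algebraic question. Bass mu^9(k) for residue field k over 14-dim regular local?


C(n,i)=C(14,9)=2002


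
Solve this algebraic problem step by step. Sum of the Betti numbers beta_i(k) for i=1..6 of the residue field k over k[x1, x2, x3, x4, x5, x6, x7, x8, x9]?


Koszul resolution: beta_i(k)=C(n,i), n=9
C(9,1)=9, C(9,2)=36, C(9,3)=84, C(9,4)=126, C(9,5)=126, C(9,6)=84
Sum=465


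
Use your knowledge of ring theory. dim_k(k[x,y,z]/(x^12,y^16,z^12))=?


Basis: x^iy^jz^k, i<12,j<16,k<12
12*16*12=2304


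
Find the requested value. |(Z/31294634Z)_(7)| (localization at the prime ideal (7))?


7-primary part: 31294634=7^7*38
Size=7^7=823543


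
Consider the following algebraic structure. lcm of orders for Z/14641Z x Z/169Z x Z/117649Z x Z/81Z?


Exponent = lcm of the cyclic orders; pairwise coprime => product.
11^4*13^2*7^6*3^4=14641*169*117649*81=23579288934201


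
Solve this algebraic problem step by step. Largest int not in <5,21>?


gcd(5,21)=1 => F=ab-a-b=5*21-5-21=105-26=79


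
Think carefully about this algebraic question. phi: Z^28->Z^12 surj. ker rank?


rank(ker) = 28-12 = 16


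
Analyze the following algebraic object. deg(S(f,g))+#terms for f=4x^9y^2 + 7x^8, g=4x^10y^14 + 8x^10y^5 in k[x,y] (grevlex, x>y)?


LT(f)=4x^9y^2, LT(g)=4x^10y^14
lcm(LM)=x^10y^14
S(f,g) (scaled by 16 to clear denominators) = 4xy^12*f - 4*g = 28x^9y^12 - 32x^10y^5
2 terms, deg 21.
21+2=23


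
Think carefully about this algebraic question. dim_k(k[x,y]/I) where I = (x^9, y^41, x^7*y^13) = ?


k[x,y]/I, I = (x^9, y^41, x^7*y^13)
Rect: 9x41=369. Corner: (9-7)x(41-13)=56.
dim = 369-56 = 313


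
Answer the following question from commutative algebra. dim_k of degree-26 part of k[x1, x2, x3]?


C(d+n-1,n-1)=C(28,2)=378


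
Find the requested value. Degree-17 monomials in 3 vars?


C(d+n-1,n-1)=C(19,2)=171


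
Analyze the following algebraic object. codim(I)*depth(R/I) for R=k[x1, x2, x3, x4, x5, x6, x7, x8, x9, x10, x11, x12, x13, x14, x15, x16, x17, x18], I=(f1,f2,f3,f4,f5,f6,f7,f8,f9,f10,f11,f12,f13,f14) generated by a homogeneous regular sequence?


codim=14, depth=dim(R/I)=18-14=4
Product=14*4=56


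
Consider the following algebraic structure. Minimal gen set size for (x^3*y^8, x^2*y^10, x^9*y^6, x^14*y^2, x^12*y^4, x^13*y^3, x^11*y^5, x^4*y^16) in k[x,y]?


Remove redundant (divisible by others).
x^4*y^16 redundant.
Min: x^14*y^2, x^13*y^3, x^12*y^4, x^11*y^5, x^9*y^6, x^3*y^8, x^2*y^10
Count=7


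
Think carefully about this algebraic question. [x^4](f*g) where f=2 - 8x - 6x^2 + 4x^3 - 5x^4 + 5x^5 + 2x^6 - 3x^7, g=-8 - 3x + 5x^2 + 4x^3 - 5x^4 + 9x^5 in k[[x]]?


[x^4] = sum a_i*b_j, i+j=4
  2*-5=-10
  -8*4=-32
  -6*5=-30
  4*-3=-12
  -5*-8=40
Sum=-44


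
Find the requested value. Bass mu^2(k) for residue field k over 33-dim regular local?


C(n,i)=C(33,2)=528


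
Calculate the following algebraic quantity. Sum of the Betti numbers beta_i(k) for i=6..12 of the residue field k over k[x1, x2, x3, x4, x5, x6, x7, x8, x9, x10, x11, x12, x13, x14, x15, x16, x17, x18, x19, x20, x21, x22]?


Koszul resolution: beta_i(k)=C(n,i), n=22
C(22,6)=74613, C(22,7)=170544, C(22,8)=319770, C(22,9)=497420, C(22,10)=646646, C(22,11)=705432, C(22,12)=646646
Sum=3061071


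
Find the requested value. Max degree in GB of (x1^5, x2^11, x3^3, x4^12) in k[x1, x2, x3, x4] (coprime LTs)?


Pure powers, coprime LTs => already GB.
Degrees: 5, 11, 3, 12
Max=12


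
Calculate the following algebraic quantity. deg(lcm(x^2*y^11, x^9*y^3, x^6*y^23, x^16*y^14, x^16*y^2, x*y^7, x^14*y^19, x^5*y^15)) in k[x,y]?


lcm = componentwise max:
x: max(2,9,6,16,16,1,14,5)=16
y: max(11,3,23,14,2,7,19,15)=23
Total=16+23=39
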